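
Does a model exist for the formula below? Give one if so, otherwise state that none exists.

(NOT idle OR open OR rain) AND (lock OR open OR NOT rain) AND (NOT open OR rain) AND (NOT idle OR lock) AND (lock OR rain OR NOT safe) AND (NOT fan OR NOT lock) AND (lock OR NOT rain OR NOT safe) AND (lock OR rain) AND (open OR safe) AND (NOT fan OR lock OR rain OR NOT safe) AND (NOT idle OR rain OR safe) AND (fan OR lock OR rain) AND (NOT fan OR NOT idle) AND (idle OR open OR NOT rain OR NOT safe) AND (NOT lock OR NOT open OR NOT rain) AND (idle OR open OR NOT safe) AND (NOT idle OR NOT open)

open: True; fan: True; safe: False; idle: False; rain: True; lock: False

Set open = True.
  then (NOT open OR rain) forces rain = True.
  then (NOT lock OR NOT open OR NOT rain) forces lock = False.
  then (NOT idle OR NOT open) forces idle = False.
  then (lock OR NOT rain OR NOT safe) forces safe = False.
Set fan = True.
All clauses satisfied.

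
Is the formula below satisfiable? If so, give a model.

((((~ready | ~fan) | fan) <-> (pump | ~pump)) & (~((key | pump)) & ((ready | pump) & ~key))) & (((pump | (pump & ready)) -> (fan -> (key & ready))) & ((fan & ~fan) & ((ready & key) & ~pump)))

Case key = True: the conjunct ~((key | pump)) becomes ~((True | pump)) = False.
Case key = False: the conjunct key is False.
Both cases fail — unsatisfiable.

No satisfying assignment exists.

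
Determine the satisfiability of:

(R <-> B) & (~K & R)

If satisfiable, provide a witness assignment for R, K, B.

R = True, K = False, B = True

  R <-> B = True
  ~K & R = True
    ~K = True
Both conjuncts True, so the formula holds.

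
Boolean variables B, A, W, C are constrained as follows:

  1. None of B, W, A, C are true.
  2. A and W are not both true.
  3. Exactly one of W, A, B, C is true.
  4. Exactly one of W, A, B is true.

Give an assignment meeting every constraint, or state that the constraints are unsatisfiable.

Unsatisfiable

Case B = True:
  Constraint (1) is violated (B=T) — contradiction.
Case B = False:
  (1) forces W = False.
  (1) forces A = False.
  Constraint (4) is violated (W=F, A=F, B=F) — contradiction.
Both cases fail — unsatisfiable.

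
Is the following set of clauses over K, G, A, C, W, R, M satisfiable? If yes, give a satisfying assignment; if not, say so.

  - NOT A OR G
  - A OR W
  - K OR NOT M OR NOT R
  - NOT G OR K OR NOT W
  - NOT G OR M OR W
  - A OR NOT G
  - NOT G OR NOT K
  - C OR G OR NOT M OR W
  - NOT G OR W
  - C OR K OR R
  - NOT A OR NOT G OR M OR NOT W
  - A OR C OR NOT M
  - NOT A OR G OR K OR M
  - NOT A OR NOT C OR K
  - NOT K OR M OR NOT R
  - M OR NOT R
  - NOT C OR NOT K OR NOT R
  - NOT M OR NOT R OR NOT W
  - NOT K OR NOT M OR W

Set K = False.
Try G = True:
  (NOT G OR K OR NOT W) forces W = False.
  clause (NOT G OR W) is falsified — backtrack.
So G = False.
  then (NOT A OR G) forces A = False.
  then (A OR W) forces W = True.
Set C = True.
Try R = True:
  (K OR NOT M OR NOT R) forces M = False.
  clause (M OR NOT R) is falsified — backtrack.
So R = False.
Set M = True.
All clauses satisfied.

K: False, G: False, A: False, C: True, W: True, R: False, M: True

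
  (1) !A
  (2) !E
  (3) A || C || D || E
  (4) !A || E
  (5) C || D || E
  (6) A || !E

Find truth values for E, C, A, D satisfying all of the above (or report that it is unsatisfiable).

Unit clause (!A) forces A = False.
Unit clause (!E) forces E = False.
Set C = True.
Set D = False.
All clauses satisfied.

E: False; C: True; A: False; D: False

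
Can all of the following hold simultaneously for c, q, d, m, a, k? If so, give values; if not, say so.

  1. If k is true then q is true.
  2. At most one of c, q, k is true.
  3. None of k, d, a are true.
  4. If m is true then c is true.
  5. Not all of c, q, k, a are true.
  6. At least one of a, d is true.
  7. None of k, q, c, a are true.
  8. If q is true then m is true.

Unsatisfiable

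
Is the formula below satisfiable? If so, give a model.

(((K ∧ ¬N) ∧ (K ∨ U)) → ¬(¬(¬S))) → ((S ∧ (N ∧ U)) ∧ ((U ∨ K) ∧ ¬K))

N: False; K: True; U: False; S: True

  (((K ∧ ¬N) ∧ (K ∨ U)) → ¬(¬(¬S))) → ((S ∧ (N ∧ U)) ∧ ((U ∨ K) ∧ ¬K)) = True
    ((K ∧ ¬N) ∧ (K ∨ U)) → ¬(¬(¬S)) = False
      (K ∧ ¬N) ∧ (K ∨ U) = True
        K ∧ ¬N = True
          ¬N = True
        K ∨ U = True
      ¬(¬(¬S)) = False
        ¬(¬S) = True
          ¬S = False
    (S ∧ (N ∧ U)) ∧ ((U ∨ K) ∧ ¬K) = False
      S ∧ (N ∧ U) = False
        N ∧ U = False
      (U ∨ K) ∧ ¬K = False
        U ∨ K = True
        ¬K = False
The formula evaluates to True.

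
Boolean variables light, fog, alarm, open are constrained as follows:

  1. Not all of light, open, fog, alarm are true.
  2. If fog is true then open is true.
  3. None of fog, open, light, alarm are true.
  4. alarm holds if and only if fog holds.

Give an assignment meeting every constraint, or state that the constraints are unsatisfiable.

light = False; fog = False; alarm = False; open = False

  (1) {light, open, fog, alarm}: 0/4 true — not all ✓
  (2) fog=F ⇒ open: vacuous ✓
  (3) {fog, open, light, alarm}: 0 true — none ✓
  (4) alarm=F, fog=F — same ✓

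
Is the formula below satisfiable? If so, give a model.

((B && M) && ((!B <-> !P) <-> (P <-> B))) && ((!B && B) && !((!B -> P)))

Unsatisfiable — no assignment works.

Case B = True: the conjunct !B is False.
Case B = False: the conjunct B is False.
Both cases fail — unsatisfiable.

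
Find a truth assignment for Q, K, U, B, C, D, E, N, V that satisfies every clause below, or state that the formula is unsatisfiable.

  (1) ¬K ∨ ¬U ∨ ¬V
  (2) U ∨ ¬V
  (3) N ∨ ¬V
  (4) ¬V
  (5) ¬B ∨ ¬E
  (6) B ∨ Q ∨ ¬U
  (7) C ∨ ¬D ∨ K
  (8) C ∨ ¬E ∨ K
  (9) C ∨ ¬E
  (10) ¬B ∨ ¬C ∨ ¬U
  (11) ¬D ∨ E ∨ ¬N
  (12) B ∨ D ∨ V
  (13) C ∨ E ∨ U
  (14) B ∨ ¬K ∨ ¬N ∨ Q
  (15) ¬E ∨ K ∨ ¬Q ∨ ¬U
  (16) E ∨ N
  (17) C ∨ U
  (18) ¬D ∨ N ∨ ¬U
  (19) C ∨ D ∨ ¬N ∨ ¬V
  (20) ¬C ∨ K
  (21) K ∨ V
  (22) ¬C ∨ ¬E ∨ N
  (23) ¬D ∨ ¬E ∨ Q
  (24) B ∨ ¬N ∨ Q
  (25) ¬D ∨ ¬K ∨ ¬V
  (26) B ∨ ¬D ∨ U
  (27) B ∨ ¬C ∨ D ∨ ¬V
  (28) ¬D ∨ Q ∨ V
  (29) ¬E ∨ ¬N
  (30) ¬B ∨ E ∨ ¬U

Q: False, K: True, U: False, B: True, C: True, D: False, E: False, N: True, V: False

Unit clause (¬V) forces V = False.
In (K ∨ V) only K is left, so K = True.
Set Q = False.
  then (¬D ∨ Q ∨ V) forces D = False.
  then (B ∨ D ∨ V) forces B = True.
  then (¬B ∨ ¬E) forces E = False.
  then (E ∨ N) forces N = True.
  then (¬B ∨ E ∨ ¬U) forces U = False.
  then (C ∨ E ∨ U) forces C = True.
All clauses satisfied.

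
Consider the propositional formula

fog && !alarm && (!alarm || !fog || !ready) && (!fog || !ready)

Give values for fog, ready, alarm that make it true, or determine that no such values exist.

fog=T, ready=F, alarm=F

Unit clause (fog) forces fog = True.
Unit clause (!alarm) forces alarm = False.
In (!fog || !ready) only !ready is left, so ready = False.
All clauses satisfied.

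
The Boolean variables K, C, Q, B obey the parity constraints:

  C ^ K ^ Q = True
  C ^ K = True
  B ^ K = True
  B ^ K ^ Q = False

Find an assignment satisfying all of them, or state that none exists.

UNSATISFIABLE

Adding constraints 1, 2, 3, 4 mod 2: every variable appears an even number of times on the left, so the left side is 0.
But the right sides sum to 1 (mod 2). 0 ≠ 1 — the system is inconsistent.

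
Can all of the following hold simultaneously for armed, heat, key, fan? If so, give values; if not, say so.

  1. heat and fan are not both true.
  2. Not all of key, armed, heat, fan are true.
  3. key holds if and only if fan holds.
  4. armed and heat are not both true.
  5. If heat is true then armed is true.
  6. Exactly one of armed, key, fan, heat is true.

armed = True, heat = False, key = False, fan = False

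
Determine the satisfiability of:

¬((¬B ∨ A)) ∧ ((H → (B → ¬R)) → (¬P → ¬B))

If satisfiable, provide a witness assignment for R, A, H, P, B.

R = False, A = False, H = False, P = True, B = True

  ¬((¬B ∨ A)) = True
    ¬B ∨ A = False
      ¬B = False
  (H → (B → ¬R)) → (¬P → ¬B) = True
    H → (B → ¬R) = True
      B → ¬R = True
        ¬R = True
    ¬P → ¬B = True
      ¬P = False
      ¬B = False
Both conjuncts True, so the formula holds.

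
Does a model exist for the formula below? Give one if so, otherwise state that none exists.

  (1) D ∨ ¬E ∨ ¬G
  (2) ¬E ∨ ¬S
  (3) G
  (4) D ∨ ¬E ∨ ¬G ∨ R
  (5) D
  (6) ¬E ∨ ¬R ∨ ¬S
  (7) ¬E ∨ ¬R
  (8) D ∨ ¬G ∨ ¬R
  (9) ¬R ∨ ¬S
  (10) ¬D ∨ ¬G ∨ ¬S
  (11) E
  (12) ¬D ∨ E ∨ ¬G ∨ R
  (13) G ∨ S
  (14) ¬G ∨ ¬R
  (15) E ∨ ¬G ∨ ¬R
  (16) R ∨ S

The formula is unsatisfiable.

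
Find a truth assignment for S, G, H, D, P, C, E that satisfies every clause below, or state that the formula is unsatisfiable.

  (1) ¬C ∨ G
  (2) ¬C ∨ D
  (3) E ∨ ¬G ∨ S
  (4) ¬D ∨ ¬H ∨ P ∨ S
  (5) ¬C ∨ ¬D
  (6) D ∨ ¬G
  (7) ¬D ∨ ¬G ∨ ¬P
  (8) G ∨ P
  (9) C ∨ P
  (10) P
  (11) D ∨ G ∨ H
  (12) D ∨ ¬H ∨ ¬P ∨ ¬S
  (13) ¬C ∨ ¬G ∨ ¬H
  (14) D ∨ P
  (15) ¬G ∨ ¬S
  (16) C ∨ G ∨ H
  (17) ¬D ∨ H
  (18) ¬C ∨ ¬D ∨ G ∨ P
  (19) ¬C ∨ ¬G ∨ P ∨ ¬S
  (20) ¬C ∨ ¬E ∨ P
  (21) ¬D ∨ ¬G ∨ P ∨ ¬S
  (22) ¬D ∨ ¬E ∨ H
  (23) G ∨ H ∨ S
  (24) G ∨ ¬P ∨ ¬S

S: False, G: False, H: True, D: True, P: True, C: False, E: False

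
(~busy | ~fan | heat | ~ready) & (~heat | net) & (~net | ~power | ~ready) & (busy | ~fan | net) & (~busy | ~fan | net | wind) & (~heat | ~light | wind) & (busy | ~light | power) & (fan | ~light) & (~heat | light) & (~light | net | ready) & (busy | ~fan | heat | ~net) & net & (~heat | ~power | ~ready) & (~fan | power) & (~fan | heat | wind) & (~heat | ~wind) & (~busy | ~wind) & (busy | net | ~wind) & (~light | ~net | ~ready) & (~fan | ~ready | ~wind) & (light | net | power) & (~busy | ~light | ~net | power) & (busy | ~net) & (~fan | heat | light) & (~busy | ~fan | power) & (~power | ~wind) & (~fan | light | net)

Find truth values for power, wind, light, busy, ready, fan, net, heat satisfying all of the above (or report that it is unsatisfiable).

power = False, wind = False, light = False, busy = True, ready = False, fan = False, net = True, heat = False

Unit clause (net) forces net = True.
In (busy | ~net) only busy is left, so busy = True.
In (~busy | ~wind) only ~wind is left, so wind = False.
Set power = False.
  then (~fan | power) forces fan = False.
  then (~busy | ~light | ~net | power) forces light = False.
  then (~heat | light) forces heat = False.
Set ready = False.
All clauses satisfied.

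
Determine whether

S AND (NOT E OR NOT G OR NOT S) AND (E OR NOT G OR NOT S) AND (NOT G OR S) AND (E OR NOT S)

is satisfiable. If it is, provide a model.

Unit clause (S) forces S = True.
In (E OR NOT S) only E is left, so E = True.
In (NOT E OR NOT G OR NOT S) only NOT G is left, so G = False.
All clauses satisfied.

S = True; G = False; E = True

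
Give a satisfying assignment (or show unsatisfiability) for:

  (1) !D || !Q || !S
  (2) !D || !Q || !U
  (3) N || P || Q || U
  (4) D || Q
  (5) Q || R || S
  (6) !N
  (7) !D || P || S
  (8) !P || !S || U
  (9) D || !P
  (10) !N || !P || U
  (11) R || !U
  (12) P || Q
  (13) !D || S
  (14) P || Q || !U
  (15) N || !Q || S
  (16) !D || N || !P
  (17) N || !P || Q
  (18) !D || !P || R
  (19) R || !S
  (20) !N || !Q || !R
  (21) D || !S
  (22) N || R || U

Case Q = True:
  (!N) forces N = False.
  (N || !Q || S) forces S = True.
  (!D || !Q || !S) forces D = False.
  Clause (D || !S) is falsified — contradiction.
Case Q = False:
  (D || Q) forces D = True.
  (!N) forces N = False.
  (P || Q) forces P = True.
  Clause (!D || N || !P) is falsified — contradiction.
Both cases fail, so the formula is unsatisfiable.

No satisfying assignment exists.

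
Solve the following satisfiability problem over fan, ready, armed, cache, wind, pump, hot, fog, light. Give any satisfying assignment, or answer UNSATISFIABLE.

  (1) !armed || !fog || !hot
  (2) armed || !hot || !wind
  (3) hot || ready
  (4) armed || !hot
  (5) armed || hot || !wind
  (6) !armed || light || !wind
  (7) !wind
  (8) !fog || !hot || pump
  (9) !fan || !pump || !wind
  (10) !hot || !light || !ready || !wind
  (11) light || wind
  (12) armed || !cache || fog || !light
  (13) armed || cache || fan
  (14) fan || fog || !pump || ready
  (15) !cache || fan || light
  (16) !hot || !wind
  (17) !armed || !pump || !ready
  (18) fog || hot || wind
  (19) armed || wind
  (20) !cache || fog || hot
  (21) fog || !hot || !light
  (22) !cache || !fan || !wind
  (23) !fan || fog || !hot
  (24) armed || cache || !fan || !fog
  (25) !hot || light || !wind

fan=T; ready=T; armed=T; cache=F; wind=F; pump=F; hot=F; fog=T; light=T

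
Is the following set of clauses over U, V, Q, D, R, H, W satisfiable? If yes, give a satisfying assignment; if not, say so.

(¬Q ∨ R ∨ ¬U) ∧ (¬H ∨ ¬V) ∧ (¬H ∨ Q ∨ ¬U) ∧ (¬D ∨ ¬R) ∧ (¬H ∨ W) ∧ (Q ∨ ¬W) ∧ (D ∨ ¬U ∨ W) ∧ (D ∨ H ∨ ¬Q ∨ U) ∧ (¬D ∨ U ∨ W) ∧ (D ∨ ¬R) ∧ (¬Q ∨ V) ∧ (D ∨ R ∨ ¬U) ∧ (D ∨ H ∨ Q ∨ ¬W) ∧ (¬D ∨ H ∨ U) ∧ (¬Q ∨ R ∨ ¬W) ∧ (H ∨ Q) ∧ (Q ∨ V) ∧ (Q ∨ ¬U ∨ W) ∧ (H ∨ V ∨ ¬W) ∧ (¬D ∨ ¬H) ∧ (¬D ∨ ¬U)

Case V = True:
  (¬H ∨ ¬V) forces H = False.
  (H ∨ Q) forces Q = True.
  If D = True:
    (¬D ∨ ¬R) forces R = False.
    (¬Q ∨ R ∨ ¬U) forces U = False.
    clause (¬D ∨ H ∨ U) is falsified.
  If D = False:
    (D ∨ H ∨ ¬Q ∨ U) forces U = True.
    (¬Q ∨ R ∨ ¬U) forces R = True.
    clause (D ∨ ¬R) is falsified.
  Every sub-case reaches a contradiction.
Case V = False:
  (¬Q ∨ V) forces Q = False.
  Clause (Q ∨ V) is falsified — contradiction.
Both cases fail, so the formula is unsatisfiable.

UNSATISFIABLE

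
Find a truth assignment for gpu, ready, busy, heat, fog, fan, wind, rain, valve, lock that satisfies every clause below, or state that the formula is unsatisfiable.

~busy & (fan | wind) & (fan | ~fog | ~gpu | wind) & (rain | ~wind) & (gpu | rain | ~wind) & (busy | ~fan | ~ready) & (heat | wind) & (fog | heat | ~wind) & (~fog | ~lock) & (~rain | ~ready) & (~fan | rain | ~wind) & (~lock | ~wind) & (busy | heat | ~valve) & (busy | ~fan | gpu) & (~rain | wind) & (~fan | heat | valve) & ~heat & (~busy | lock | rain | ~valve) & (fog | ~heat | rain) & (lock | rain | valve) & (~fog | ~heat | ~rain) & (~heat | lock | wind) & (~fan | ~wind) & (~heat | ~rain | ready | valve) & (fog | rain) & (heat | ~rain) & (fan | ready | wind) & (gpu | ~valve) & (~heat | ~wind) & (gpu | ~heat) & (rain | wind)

Case busy = True:
  Clause (~busy) is falsified — contradiction.
Case busy = False:
  (~heat) forces heat = False.
  (heat | wind) forces wind = True.
  (rain | ~wind) forces rain = True.
  Clause (heat | ~rain) is falsified — contradiction.
Both cases fail, so the formula is unsatisfiable.

Unsatisfiable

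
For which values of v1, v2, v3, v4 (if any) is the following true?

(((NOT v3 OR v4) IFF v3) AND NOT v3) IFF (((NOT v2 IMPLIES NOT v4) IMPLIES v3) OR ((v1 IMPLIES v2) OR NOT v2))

Unsatisfiable

Case v3 = True: the formula becomes (v4 AND False) IFF (True OR ((v1 IMPLIES v2) OR NOT v2)) = False.
Case v3 = False: the formula simplifies to NOT ((NOT ((NOT v2 IMPLIES NOT v4)) OR ((v1 IMPLIES v2) OR NOT v2))).
  v2 = True: this becomes NOT ((False OR True)) = False.
  v2 = False: this becomes NOT ((NOT (NOT v4) OR True)) = False.
Both cases fail — unsatisfiable.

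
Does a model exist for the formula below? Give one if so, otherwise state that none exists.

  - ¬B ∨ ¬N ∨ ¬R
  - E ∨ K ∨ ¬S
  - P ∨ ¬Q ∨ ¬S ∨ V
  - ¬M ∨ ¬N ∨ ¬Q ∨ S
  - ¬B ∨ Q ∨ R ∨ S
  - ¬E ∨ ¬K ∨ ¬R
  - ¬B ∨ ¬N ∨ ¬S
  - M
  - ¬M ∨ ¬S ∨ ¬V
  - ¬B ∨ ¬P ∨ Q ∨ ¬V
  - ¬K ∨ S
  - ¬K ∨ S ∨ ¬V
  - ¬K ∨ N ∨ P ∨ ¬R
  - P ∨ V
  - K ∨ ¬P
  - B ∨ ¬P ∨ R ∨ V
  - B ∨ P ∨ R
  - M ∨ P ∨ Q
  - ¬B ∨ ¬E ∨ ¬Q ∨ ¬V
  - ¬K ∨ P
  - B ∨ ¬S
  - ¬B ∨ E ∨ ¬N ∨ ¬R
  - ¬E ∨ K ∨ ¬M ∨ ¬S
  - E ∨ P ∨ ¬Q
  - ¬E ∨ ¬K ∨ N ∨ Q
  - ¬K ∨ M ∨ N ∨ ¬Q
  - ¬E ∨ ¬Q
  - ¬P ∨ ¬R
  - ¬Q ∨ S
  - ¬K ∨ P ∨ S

S = False, P = False, E = True, M = True, Q = False, N = True, R = True, V = True, K = False, B = False

Unit clause (M) forces M = True.
Set S = False.
  then (¬K ∨ S) forces K = False.
  then (K ∨ ¬P) forces P = False.
  then (¬Q ∨ S) forces Q = False.
  then (P ∨ V) forces V = True.
Set E = True.
Set N = True.
Try R = False:
  (¬B ∨ Q ∨ R ∨ S) forces B = False.
  clause (B ∨ P ∨ R) is falsified — backtrack.
So R = True.
  then (¬B ∨ ¬N ∨ ¬R) forces B = False.
All clauses satisfied.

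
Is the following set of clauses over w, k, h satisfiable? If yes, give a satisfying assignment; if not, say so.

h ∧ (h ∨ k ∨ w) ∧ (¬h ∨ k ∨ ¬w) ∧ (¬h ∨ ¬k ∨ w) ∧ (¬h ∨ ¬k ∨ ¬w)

w=F, k=F, h=T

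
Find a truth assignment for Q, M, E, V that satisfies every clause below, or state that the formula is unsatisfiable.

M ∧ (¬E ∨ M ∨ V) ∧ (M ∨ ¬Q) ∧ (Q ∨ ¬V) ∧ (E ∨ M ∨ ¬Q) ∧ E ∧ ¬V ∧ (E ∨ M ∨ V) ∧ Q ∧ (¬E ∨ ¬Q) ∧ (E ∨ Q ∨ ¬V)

Case Q = True:
  (M) forces M = True.
  (E) forces E = True.
  Clause (¬E ∨ ¬Q) is falsified — contradiction.
Case Q = False:
  Clause (Q) is falsified — contradiction.
Both cases fail, so the formula is unsatisfiable.

Unsatisfiable — no assignment works.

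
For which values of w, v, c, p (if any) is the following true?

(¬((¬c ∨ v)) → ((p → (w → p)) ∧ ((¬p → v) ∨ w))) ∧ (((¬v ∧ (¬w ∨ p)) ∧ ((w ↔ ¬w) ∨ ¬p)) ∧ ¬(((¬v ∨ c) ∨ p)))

Case v = True: the conjunct ¬v is False.
Case v = False: the conjunct ¬(((¬v ∨ c) ∨ p)) becomes ¬((True ∨ p)) = False.
Both cases fail — unsatisfiable.

Unsatisfiable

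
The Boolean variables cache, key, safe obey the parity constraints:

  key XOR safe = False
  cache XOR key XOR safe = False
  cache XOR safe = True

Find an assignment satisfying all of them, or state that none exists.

cache: False, key: True, safe: True

key XOR safe = T XOR T = False ✓
cache XOR key XOR safe = F XOR T XOR T = False ✓
cache XOR safe = F XOR T = True ✓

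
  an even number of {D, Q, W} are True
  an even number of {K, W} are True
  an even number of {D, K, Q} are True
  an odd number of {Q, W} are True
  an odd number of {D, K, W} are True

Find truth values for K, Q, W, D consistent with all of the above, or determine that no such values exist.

K = True, Q = False, W = True, D = True

{D, Q, W}: 2 true → even ✓
{K, W}: 2 true → even ✓
{D, K, Q}: 2 true → even ✓
{Q, W}: 1 true → odd ✓
{D, K, W}: 3 true → odd ✓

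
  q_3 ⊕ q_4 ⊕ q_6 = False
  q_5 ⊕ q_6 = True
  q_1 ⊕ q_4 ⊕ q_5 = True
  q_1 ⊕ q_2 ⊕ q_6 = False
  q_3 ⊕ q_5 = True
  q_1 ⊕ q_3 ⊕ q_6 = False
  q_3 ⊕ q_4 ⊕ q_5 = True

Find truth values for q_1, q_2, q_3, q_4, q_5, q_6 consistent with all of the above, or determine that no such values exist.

q_1: False, q_2: False, q_3: False, q_4: False, q_5: True, q_6: False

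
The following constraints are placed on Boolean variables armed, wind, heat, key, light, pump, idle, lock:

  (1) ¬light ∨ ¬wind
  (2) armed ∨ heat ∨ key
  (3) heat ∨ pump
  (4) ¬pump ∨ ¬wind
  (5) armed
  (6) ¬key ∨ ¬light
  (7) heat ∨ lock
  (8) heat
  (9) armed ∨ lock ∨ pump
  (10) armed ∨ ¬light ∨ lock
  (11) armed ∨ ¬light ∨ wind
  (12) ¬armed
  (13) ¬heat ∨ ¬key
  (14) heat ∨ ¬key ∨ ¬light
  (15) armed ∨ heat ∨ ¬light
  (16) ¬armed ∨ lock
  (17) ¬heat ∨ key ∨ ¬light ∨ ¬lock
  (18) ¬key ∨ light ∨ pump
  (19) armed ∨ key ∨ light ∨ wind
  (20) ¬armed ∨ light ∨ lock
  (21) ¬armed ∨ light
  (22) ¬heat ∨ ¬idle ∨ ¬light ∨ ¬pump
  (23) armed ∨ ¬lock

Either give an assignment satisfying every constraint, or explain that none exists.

Case armed = True:
  Clause (¬armed) is falsified — contradiction.
Case armed = False:
  Clause (armed) is falsified — contradiction.
Both cases fail, so the formula is unsatisfiable.

UNSATISFIABLE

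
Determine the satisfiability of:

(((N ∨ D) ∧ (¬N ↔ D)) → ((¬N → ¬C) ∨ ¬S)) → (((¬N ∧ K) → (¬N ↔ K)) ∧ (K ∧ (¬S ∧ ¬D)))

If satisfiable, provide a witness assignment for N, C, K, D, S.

N = True, C = True, K = True, D = False, S = False

  (((N ∨ D) ∧ (¬N ↔ D)) → ((¬N → ¬C) ∨ ¬S)) → (((¬N ∧ K) → (¬N ↔ K)) ∧ (K ∧ (¬S ∧ ¬D))) = True
    ((N ∨ D) ∧ (¬N ↔ D)) → ((¬N → ¬C) ∨ ¬S) = True
      (N ∨ D) ∧ (¬N ↔ D) = True
        N ∨ D = True
        ¬N ↔ D = True
          ¬N = False
      (¬N → ¬C) ∨ ¬S = True
        ¬N → ¬C = True
          ¬N = False
          ¬C = False
        ¬S = True
    ((¬N ∧ K) → (¬N ↔ K)) ∧ (K ∧ (¬S ∧ ¬D)) = True
      (¬N ∧ K) → (¬N ↔ K) = True
        ¬N ∧ K = False
          ¬N = False
        ¬N ↔ K = False
          ¬N = False
      K ∧ (¬S ∧ ¬D) = True
        ¬S ∧ ¬D = True
          ¬S = True
          ¬D = True
The formula evaluates to True.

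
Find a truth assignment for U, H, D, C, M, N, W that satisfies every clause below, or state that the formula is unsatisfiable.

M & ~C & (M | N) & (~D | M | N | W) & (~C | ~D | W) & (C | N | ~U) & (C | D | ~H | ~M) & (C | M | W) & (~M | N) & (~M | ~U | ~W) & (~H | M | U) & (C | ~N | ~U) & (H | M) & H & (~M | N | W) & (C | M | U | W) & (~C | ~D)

U = False, H = True, D = True, C = False, M = True, N = True, W = True

Unit clause (M) forces M = True.
Unit clause (~C) forces C = False.
In (~M | N) only N is left, so N = True.
In (C | ~N | ~U) only ~U is left, so U = False.
Unit clause (H) forces H = True.
In (C | D | ~H | ~M) only D is left, so D = True.
Set W = True.
All clauses satisfied.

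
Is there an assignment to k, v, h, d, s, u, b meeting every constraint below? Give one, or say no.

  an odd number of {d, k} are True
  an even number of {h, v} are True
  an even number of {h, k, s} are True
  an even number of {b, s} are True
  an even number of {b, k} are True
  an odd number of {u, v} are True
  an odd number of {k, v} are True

k=T, v=F, h=F, d=F, s=T, u=T, b=T

{d, k}: 1 true → odd ✓
{h, v}: 0 true → even ✓
{h, k, s}: 2 true → even ✓
{b, s}: 2 true → even ✓
{b, k}: 2 true → even ✓
{u, v}: 1 true → odd ✓
{k, v}: 1 true → odd ✓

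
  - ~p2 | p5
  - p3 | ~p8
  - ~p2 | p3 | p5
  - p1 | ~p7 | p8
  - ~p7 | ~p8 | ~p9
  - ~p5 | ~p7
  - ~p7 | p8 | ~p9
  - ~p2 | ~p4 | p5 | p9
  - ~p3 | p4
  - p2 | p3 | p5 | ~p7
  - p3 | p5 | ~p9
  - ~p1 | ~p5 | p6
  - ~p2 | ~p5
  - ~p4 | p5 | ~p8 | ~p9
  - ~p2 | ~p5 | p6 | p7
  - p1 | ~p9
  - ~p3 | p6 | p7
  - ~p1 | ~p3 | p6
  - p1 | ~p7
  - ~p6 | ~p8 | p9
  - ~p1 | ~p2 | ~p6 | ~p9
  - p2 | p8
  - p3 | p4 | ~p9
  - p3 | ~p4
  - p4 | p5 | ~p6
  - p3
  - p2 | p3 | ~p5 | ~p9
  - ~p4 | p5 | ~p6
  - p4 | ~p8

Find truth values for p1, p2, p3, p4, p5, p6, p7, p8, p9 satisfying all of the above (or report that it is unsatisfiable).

p1: True, p2: False, p3: True, p4: True, p5: True, p6: True, p7: False, p8: True, p9: True

Unit clause (p3) forces p3 = True.
In (~p3 | p4) only p4 is left, so p4 = True.
Set p1 = True.
  then (~p1 | ~p3 | p6) forces p6 = True.
  then (~p4 | p5 | ~p6) forces p5 = True.
  then (~p5 | ~p7) forces p7 = False.
  then (~p2 | ~p5) forces p2 = False.
  then (p2 | p8) forces p8 = True.
  then (~p6 | ~p8 | p9) forces p9 = True.
All clauses satisfied.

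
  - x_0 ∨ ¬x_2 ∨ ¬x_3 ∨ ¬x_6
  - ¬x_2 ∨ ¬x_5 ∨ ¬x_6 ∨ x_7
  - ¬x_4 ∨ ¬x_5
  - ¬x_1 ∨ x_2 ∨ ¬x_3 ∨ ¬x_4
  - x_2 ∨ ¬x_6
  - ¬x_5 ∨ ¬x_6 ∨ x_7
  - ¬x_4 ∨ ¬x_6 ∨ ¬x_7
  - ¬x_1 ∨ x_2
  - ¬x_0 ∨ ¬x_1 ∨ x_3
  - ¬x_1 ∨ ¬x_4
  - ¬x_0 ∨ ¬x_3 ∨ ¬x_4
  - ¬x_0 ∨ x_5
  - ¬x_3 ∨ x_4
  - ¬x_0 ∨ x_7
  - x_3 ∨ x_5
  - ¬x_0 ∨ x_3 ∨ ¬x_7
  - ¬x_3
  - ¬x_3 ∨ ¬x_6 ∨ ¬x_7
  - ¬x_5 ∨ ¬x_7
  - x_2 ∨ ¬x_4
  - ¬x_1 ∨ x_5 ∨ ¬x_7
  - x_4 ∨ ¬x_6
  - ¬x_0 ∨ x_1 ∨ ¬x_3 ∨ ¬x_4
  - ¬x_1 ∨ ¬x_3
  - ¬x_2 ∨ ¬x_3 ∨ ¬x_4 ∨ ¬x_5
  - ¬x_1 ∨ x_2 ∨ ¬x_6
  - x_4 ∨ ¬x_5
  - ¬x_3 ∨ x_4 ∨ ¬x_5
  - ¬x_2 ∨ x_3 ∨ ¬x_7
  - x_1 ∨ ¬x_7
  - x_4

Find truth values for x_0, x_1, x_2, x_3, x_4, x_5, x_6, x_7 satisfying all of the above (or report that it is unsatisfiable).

Case x_3 = True:
  Clause (¬x_3) is falsified — contradiction.
Case x_3 = False:
  (x_3 ∨ x_5) forces x_5 = True.
  (¬x_4 ∨ ¬x_5) forces x_4 = False.
  Clause (x_4 ∨ ¬x_5) is falsified — contradiction.
Both cases fail, so the formula is unsatisfiable.

No satisfying assignment exists.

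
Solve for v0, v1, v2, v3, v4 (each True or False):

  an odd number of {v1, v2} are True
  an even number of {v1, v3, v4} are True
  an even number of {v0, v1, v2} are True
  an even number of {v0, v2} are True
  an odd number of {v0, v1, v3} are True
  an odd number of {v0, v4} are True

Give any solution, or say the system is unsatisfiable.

v0 = True; v1 = False; v2 = True; v3 = False; v4 = False

{v1, v2}: 1 true → odd ✓
{v1, v3, v4}: 0 true → even ✓
{v0, v1, v2}: 2 true → even ✓
{v0, v2}: 2 true → even ✓
{v0, v1, v3}: 1 true → odd ✓
{v0, v4}: 1 true → odd ✓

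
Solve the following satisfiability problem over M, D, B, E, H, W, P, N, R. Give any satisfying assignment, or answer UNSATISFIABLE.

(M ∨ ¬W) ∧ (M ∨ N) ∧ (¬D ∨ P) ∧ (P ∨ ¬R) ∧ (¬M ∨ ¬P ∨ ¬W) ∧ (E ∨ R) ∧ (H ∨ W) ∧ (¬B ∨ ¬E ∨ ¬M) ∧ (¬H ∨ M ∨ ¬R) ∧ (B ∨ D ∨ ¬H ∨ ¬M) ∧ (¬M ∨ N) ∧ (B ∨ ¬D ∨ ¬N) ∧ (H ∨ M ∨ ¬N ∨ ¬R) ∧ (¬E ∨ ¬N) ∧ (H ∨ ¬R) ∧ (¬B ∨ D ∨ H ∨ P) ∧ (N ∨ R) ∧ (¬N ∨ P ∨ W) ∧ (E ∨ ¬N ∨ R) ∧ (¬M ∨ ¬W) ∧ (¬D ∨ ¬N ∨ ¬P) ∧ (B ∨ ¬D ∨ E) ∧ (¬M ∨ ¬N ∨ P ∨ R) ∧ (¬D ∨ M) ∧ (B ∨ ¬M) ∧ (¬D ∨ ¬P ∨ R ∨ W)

M = True, D = False, B = True, E = False, H = True, W = False, P = True, N = True, R = True

Set M = True.
  then (¬M ∨ N) forces N = True.
  then (¬E ∨ ¬N) forces E = False.
  then (E ∨ ¬N ∨ R) forces R = True.
  then (¬M ∨ ¬W) forces W = False.
  then (B ∨ ¬M) forces B = True.
  then (P ∨ ¬R) forces P = True.
  then (H ∨ W) forces H = True.
  then (¬D ∨ ¬N ∨ ¬P) forces D = False.
All clauses satisfied.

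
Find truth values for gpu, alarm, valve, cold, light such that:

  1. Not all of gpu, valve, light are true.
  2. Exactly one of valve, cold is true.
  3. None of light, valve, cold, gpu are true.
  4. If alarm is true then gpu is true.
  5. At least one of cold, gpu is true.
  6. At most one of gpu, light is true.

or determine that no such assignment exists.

Unsatisfiable — no assignment works.

Case valve = True:
  Constraint (3) is violated (valve=T) — contradiction.
Case valve = False:
  (2) with valve=F forces cold = True.
  Constraint (3) is violated (cold=T) — contradiction.
Both cases fail — unsatisfiable.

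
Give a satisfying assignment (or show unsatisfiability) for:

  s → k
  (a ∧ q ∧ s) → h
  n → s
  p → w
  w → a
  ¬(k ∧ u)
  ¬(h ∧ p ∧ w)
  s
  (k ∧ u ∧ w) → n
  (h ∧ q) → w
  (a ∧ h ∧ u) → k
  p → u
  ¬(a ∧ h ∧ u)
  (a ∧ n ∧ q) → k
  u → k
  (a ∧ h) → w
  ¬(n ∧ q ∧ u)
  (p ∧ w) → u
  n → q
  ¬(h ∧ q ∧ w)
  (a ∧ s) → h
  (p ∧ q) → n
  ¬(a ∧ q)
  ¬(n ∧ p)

Unit clause (s) forces s = True.
In (k ∨ ¬s) only k is left, so k = True.
In (¬k ∨ ¬u) only ¬u is left, so u = False.
In (¬p ∨ u) only ¬p is left, so p = False.
Set n = True.
  then (¬n ∨ q) forces q = True.
  then (¬a ∨ ¬q) forces a = False.
  then (a ∨ ¬w) forces w = False.
  then (¬h ∨ ¬q ∨ w) forces h = False.
All clauses satisfied.

k=T, n=T, p=F, h=F, w=F, a=F, u=F, q=T, s=T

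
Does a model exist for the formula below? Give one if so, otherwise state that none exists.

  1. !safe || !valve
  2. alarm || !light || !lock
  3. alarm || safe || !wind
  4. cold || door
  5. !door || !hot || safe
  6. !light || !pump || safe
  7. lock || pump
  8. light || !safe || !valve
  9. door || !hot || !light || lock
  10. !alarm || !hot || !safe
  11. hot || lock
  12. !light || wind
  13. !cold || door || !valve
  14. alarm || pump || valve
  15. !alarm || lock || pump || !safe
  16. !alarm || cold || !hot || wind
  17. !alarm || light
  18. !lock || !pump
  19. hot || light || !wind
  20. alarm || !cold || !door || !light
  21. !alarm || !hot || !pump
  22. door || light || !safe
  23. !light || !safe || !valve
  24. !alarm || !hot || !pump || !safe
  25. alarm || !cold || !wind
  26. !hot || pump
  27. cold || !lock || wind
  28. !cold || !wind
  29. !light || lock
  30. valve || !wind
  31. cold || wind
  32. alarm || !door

alarm = False; lock = False; wind = False; safe = False; cold = True; valve = False; door = False; hot = True; pump = True; light = False

Set alarm = False.
  then (alarm || !door) forces door = False.
  then (cold || door) forces cold = True.
  then (!cold || door || !valve) forces valve = False.
  then (alarm || pump || valve) forces pump = True.
  then (!lock || !pump) forces lock = False.
  then (alarm || !cold || !wind) forces wind = False.
  then (!light || lock) forces light = False.
  then (hot || lock) forces hot = True.
  then (door || light || !safe) forces safe = False.
All clauses satisfied.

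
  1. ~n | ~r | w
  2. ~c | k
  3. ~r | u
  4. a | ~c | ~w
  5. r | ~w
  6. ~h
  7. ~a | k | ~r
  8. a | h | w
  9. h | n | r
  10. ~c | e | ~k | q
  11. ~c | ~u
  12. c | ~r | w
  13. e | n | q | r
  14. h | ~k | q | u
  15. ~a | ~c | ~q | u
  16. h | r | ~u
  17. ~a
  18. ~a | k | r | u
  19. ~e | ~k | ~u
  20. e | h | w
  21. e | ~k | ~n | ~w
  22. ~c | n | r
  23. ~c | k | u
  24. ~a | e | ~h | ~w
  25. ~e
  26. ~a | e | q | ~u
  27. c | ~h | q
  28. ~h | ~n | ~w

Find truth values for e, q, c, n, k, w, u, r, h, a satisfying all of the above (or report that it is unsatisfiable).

e=F; q=T; c=F; n=F; k=F; w=T; u=T; r=T; h=F; a=F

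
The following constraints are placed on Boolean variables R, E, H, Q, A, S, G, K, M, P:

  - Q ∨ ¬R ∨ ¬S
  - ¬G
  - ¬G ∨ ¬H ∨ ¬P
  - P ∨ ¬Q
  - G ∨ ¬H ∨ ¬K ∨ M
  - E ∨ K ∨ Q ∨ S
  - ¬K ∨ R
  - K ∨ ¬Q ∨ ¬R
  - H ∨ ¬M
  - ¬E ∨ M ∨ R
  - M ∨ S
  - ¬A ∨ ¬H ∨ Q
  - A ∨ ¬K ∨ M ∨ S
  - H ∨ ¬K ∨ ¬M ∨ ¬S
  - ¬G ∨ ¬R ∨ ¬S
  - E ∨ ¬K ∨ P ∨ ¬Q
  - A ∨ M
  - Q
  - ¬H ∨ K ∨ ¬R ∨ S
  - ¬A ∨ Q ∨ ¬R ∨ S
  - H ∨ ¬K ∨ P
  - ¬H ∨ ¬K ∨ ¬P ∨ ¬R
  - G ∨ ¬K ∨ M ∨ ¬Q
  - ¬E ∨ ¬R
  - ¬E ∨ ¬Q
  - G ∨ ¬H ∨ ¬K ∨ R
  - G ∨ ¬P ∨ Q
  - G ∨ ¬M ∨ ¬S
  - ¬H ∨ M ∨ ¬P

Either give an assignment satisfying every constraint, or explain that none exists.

Unit clause (¬G) forces G = False.
Unit clause (Q) forces Q = True.
In (¬E ∨ ¬Q) only ¬E is left, so E = False.
In (P ∨ ¬Q) only P is left, so P = True.
Set R = False.
  then (¬K ∨ R) forces K = False.
Set H = True.
  then (¬H ∨ M ∨ ¬P) forces M = True.
  then (G ∨ ¬M ∨ ¬S) forces S = False.
Set A = False.
All clauses satisfied.

R = False; E = False; H = True; Q = True; A = False; S = False; G = False; K = False; M = True; P = True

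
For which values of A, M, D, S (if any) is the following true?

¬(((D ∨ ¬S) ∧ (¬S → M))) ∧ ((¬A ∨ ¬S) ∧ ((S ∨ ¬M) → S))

A: False, M: True, D: False, S: True

  ¬(((D ∨ ¬S) ∧ (¬S → M))) = True
    (D ∨ ¬S) ∧ (¬S → M) = False
      D ∨ ¬S = False
        ¬S = False
      ¬S → M = True
        ¬S = False
  (¬A ∨ ¬S) ∧ ((S ∨ ¬M) → S) = True
    ¬A ∨ ¬S = True
      ¬A = True
      ¬S = False
    (S ∨ ¬M) → S = True
      S ∨ ¬M = True
        ¬M = False
Both conjuncts True, so the formula holds.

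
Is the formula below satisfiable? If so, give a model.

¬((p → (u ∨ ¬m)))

p: True, u: False, m: True

  ¬((p → (u ∨ ¬m))) = True
    p → (u ∨ ¬m) = False
      u ∨ ¬m = False
        ¬m = False
The formula evaluates to True.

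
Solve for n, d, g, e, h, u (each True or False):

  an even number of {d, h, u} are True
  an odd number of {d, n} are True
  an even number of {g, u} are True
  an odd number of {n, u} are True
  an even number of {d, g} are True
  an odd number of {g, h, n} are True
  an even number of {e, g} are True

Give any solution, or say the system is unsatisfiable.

n: False, d: True, g: True, e: True, h: False, u: True

{d, h, u}: 2 true → even ✓
{d, n}: 1 true → odd ✓
{g, u}: 2 true → even ✓
{n, u}: 1 true → odd ✓
{d, g}: 2 true → even ✓
{g, h, n}: 1 true → odd ✓
{e, g}: 2 true → even ✓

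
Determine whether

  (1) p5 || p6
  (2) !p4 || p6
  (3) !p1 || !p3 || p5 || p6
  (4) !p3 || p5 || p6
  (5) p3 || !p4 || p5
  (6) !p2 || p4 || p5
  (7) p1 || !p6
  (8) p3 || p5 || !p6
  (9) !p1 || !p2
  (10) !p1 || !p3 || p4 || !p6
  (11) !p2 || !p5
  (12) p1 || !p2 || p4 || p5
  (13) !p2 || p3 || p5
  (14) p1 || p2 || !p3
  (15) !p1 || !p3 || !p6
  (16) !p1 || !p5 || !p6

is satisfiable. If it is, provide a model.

p1: True, p2: False, p3: False, p4: False, p5: True, p6: False

Set p1 = True.
  then (!p1 || !p2) forces p2 = False.
Set p3 = False.
Try p4 = True:
  (!p4 || p6) forces p6 = True.
  (p3 || !p4 || p5) forces p5 = True.
  clause (!p1 || !p5 || !p6) is falsified — backtrack.
So p4 = False.
Set p5 = True.
  then (!p1 || !p5 || !p6) forces p6 = False.
All clauses satisfied.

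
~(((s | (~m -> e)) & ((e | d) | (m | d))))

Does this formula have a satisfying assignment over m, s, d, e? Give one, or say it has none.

m: False, s: False, d: True, e: False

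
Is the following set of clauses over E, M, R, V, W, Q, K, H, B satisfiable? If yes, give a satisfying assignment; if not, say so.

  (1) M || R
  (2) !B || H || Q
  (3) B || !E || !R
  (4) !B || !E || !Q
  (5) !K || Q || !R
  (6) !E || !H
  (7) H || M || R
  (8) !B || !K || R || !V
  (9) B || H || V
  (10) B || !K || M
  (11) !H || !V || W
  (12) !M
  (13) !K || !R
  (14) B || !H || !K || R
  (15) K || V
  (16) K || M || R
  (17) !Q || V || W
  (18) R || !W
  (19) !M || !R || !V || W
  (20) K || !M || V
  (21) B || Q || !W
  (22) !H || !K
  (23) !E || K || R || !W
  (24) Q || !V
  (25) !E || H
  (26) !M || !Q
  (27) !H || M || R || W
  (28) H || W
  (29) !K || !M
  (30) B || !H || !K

Unit clause (!M) forces M = False.
In (M || R) only R is left, so R = True.
In (!K || !R) only !K is left, so K = False.
In (K || V) only V is left, so V = True.
In (Q || !V) only Q is left, so Q = True.
Try E = True:
  (B || !E || !R) forces B = True.
  clause (!B || !E || !Q) is falsified — backtrack.
So E = False.
Try W = False:
  (!H || !V || W) forces H = False.
  clause (H || W) is falsified — backtrack.
So W = True.
Set H = False.
Set B = False.
All clauses satisfied.

E: False; M: False; R: True; V: True; W: True; Q: True; K: False; H: False; B: False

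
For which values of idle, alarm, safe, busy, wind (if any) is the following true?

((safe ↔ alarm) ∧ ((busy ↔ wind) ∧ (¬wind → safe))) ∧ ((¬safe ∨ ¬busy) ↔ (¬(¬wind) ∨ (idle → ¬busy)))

idle: False, alarm: True, safe: True, busy: False, wind: False

  (safe ↔ alarm) ∧ ((busy ↔ wind) ∧ (¬wind → safe)) = True
    safe ↔ alarm = True
    (busy ↔ wind) ∧ (¬wind → safe) = True
      busy ↔ wind = True
      ¬wind → safe = True
        ¬wind = True
  (¬safe ∨ ¬busy) ↔ (¬(¬wind) ∨ (idle → ¬busy)) = True
    ¬safe ∨ ¬busy = True
      ¬safe = False
      ¬busy = True
    ¬(¬wind) ∨ (idle → ¬busy) = True
      ¬(¬wind) = False
        ¬wind = True
      idle → ¬busy = True
        ¬busy = True
Both conjuncts True, so the formula holds.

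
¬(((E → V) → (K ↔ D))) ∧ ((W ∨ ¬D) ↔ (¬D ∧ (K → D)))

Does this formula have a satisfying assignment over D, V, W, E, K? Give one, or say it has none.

D = True, V = True, W = False, E = False, K = False

  ¬(((E → V) → (K ↔ D))) = True
    (E → V) → (K ↔ D) = False
      E → V = True
      K ↔ D = False
  (W ∨ ¬D) ↔ (¬D ∧ (K → D)) = True
    W ∨ ¬D = False
      ¬D = False
    ¬D ∧ (K → D) = False
      ¬D = False
      K → D = True
Both conjuncts True, so the formula holds.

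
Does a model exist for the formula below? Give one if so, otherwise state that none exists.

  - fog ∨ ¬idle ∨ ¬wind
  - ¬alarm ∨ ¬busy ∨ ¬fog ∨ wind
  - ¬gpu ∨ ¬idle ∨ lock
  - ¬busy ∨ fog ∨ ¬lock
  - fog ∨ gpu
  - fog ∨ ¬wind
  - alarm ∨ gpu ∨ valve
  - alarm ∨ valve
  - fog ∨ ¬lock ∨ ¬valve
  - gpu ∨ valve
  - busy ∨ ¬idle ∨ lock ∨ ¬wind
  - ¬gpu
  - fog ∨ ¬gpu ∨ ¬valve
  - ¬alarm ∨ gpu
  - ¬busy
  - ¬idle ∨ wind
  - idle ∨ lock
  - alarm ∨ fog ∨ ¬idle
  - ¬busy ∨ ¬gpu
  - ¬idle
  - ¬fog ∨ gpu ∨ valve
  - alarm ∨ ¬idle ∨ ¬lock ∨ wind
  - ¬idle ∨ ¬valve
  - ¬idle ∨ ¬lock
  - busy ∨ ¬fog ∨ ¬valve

Case busy = True:
  Clause (¬busy) is falsified — contradiction.
Case busy = False:
  (¬gpu) forces gpu = False.
  (fog ∨ gpu) forces fog = True.
  (gpu ∨ valve) forces valve = True.
  Clause (busy ∨ ¬fog ∨ ¬valve) is falsified — contradiction.
Both cases fail, so the formula is unsatisfiable.

Unsatisfiable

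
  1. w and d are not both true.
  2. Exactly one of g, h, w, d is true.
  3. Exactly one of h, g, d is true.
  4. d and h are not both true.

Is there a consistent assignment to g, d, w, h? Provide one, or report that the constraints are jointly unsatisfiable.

g=T, d=F, w=F, h=F

  (1) w=F, d=F — not both ✓
  (2) {g, h, w, d}: 1 true — exactly one ✓
  (3) {h, g, d}: 1 true — exactly one ✓
  (4) d=F, h=F — not both ✓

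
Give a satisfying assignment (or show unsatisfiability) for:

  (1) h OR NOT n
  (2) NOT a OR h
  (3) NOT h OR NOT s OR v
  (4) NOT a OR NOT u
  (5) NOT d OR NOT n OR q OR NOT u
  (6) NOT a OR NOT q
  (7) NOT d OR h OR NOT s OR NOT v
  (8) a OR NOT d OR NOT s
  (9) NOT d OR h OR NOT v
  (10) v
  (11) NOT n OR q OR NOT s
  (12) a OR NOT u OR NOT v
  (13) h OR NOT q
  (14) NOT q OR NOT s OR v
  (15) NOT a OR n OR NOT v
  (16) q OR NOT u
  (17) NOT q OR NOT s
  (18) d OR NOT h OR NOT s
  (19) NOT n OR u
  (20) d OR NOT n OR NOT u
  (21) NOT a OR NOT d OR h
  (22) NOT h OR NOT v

q = False; h = False; s = False; u = False; n = False; v = True; d = False; a = False

Unit clause (v) forces v = True.
In (NOT h OR NOT v) only NOT h is left, so h = False.
In (h OR NOT n) only NOT n is left, so n = False.
In (NOT a OR h) only NOT a is left, so a = False.
In (NOT d OR h OR NOT v) only NOT d is left, so d = False.
In (a OR NOT u OR NOT v) only NOT u is left, so u = False.
In (h OR NOT q) only NOT q is left, so q = False.
Set s = False.
All clauses satisfied.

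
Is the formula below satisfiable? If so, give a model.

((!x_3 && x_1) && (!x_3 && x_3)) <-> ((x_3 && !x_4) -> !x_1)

x_1 = True, x_3 = True, x_4 = False

  ((!x_3 && x_1) && (!x_3 && x_3)) <-> ((x_3 && !x_4) -> !x_1) = True
    (!x_3 && x_1) && (!x_3 && x_3) = False
      !x_3 && x_1 = False
        !x_3 = False
      !x_3 && x_3 = False
        !x_3 = False
    (x_3 && !x_4) -> !x_1 = False
      x_3 && !x_4 = True
        !x_4 = True
      !x_1 = False
The formula evaluates to True.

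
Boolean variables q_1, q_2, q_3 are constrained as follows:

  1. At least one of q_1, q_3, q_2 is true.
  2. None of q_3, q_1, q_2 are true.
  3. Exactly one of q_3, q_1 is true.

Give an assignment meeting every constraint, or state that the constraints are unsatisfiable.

No satisfying assignment exists.

Case q_1 = True:
  Constraint (2) is violated (q_1=T) — contradiction.
Case q_1 = False:
  (2) forces q_3 = False.
  Constraint (3) is violated (q_3=F, q_1=F) — contradiction.
Both cases fail — unsatisfiable.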